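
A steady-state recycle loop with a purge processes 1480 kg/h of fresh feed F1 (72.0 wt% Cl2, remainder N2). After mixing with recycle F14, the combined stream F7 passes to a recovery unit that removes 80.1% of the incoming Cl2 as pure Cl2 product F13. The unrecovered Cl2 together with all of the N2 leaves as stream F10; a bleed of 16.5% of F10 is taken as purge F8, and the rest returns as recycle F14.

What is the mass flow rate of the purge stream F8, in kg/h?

N2 enters only via F1 and leaves only via the purge: 1480×0.280 = 0.165×(N2 in F10), and the recovery unit passes all N2, so N2 in F7 = N2 in F10 = 2511.5 kg/h.
Cl2 in F7: m_A = 1480×0.720 + (1−0.165)·(1−0.801)·m_A, so m_A = 1065.6/0.8338 = 1278 kg/h.
F10 = (1−0.801)×1278 + 2511.5 = 2765.8 kg/h.
Purge F8 = 0.165×2765.8 = 456.36 kg/h.

456.4 kg/h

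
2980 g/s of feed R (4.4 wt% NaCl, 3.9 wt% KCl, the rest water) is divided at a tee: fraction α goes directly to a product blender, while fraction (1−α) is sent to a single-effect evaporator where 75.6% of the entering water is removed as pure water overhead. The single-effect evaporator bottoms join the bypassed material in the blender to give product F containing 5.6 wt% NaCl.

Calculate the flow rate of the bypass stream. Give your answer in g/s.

All 2980×0.044 = 131.12 g/s of NaCl reaches F, so F = 131.12/0.056 = 2341.4 g/s and vapour = 638.57 g/s.
The evaporator receives (1−α)·2980 of feed at 0.917 water and removes 0.756 of that water:
0.756×0.917×(1−α)×2980 = 638.57
(1−α) = 638.57/2065.9 = 0.3091;  α = 0.6909.
Bypass flow = 0.6909×2980 = 2058.9 g/s.

2059 g/s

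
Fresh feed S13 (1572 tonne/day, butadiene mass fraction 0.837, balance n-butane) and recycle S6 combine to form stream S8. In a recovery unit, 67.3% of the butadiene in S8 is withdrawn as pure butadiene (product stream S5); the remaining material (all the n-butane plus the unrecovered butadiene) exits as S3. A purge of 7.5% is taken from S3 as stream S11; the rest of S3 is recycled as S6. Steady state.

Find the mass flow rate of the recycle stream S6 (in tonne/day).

n-butane enters only via S13 and leaves only via the purge: 1572×0.163 = 0.075×(n-butane in S3), and the recovery unit passes all n-butane, so n-butane in S8 = n-butane in S3 = 3416.5 tonne/day.
butadiene in S8: m_A = 1572×0.837 + (1−0.075)·(1−0.673)·m_A, so m_A = 1315.8/0.6975 = 1886.3 tonne/day.
S3 = (1−0.673)×1886.3 + 3416.5 = 4033.3 tonne/day.
Recycle S6 = (1−0.075)×4033.3 = 3730.8 tonne/day.

3731 tonne/day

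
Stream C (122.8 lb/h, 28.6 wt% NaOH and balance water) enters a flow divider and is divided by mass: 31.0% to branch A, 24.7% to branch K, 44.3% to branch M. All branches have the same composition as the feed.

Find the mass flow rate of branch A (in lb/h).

38.07 lb/h

Branch A flow = 0.310×122.8 = 38.068 lb/h.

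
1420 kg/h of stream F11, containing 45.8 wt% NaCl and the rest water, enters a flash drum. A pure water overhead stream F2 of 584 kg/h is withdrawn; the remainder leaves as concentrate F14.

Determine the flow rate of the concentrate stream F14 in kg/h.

836 kg/h

Concentrate = 1420 − 584 = 836 kg/h.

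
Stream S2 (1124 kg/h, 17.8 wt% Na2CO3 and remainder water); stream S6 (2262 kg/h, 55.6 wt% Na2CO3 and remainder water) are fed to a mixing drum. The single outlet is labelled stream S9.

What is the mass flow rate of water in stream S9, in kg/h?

1928 kg/h

water out = water in = 1124×0.822 + 2262×0.444 = 1928.3 kg/h.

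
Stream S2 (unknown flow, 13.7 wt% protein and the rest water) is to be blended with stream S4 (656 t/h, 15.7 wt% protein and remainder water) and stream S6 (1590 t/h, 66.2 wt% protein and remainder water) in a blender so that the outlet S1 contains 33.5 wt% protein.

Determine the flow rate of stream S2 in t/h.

2036 t/h

Let S2 be the unknown flow. Total out = 2246 + S2.
protein balance: 1155.6 + 0.137·S2 = 0.335·(2246 + S2)
(0.137 − 0.335)·S2 = 0.335×2246 − 1155.6 = -403.16
S2 = -403.16 / -0.198 = 2036.2 t/h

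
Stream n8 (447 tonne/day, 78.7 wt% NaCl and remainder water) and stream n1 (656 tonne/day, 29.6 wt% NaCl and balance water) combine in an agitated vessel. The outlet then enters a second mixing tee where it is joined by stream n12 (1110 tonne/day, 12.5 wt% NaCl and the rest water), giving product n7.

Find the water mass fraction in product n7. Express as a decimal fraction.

Overall, product flow = 2213 tonne/day.
water in = 447×0.213 + 656×0.704 + 1110×0.875 = 1528.3 tonne/day.
water fraction in n7 = 0.691.

0.691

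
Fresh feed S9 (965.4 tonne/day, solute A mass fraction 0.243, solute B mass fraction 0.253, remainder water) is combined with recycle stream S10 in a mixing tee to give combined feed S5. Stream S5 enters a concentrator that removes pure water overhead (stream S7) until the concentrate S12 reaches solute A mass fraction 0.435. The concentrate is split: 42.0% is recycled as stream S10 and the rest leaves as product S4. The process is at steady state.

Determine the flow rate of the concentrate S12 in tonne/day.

929.8 tonne/day

Overall solute A balance (none leaves overhead): solute A in fresh feed = solute A in product, i.e. 965.4×0.243 = (1−0.420)·S12·0.435.
S12 = 234.59/(0.435×0.580) = 929.81 tonne/day.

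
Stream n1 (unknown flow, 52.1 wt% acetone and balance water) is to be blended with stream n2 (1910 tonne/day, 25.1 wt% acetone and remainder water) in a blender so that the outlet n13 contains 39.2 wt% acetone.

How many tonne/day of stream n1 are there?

2088 tonne/day

Let n1 be the unknown flow. Total out = 1910 + n1.
acetone balance: 479.41 + 0.521·n1 = 0.392·(1910 + n1)
(0.521 − 0.392)·n1 = 0.392×1910 − 479.41 = 269.31
n1 = 269.31 / 0.129 = 2087.7 tonne/day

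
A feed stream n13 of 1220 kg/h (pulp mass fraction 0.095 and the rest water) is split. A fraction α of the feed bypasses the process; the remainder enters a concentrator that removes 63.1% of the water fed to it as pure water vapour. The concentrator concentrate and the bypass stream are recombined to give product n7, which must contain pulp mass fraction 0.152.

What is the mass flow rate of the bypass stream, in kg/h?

All 1220×0.095 = 115.9 kg/h of pulp reaches n7, so n7 = 115.9/0.152 = 762.5 kg/h and vapour = 457.5 kg/h.
The evaporator receives (1−α)·1220 of feed at 0.905 water and removes 0.631 of that water:
0.631×0.905×(1−α)×1220 = 457.5
(1−α) = 457.5/696.69 = 0.6567;  α = 0.3433.
Bypass flow = 0.3433×1220 = 418.85 kg/h.

418.9 kg/h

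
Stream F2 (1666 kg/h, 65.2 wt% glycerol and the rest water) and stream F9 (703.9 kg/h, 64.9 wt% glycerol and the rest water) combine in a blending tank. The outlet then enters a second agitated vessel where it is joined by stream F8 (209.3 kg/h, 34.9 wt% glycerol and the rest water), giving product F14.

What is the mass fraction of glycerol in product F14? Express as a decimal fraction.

0.627

Overall, product flow = 2579.2 kg/h.
glycerol in = 1666×0.652 + 703.9×0.649 + 209.3×0.349 = 1616.1 kg/h.
glycerol fraction in F14 = 0.627.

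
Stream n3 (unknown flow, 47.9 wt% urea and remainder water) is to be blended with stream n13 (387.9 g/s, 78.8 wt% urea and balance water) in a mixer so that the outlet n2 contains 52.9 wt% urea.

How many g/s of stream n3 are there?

Let n3 be the unknown flow. Total out = 387.9 + n3.
urea balance: 305.67 + 0.479·n3 = 0.529·(387.9 + n3)
(0.479 − 0.529)·n3 = 0.529×387.9 − 305.67 = -100.47
n3 = -100.47 / -0.050 = 2009.3 g/s

2009 g/s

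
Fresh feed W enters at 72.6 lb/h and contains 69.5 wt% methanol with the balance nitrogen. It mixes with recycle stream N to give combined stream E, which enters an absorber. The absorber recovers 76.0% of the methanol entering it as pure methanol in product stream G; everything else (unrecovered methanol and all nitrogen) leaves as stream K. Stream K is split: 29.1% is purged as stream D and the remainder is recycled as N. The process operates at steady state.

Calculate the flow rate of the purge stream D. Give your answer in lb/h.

nitrogen enters only via W and leaves only via the purge: 72.6×0.305 = 0.291×(nitrogen in K), and the absorber passes all nitrogen, so nitrogen in E = nitrogen in K = 76.093 lb/h.
methanol in E: m_A = 72.6×0.695 + (1−0.291)·(1−0.760)·m_A, so m_A = 50.457/0.8298 = 60.803 lb/h.
K = (1−0.760)×60.803 + 76.093 = 90.686 lb/h.
Purge D = 0.291×90.686 = 26.39 lb/h.

26.39 lb/h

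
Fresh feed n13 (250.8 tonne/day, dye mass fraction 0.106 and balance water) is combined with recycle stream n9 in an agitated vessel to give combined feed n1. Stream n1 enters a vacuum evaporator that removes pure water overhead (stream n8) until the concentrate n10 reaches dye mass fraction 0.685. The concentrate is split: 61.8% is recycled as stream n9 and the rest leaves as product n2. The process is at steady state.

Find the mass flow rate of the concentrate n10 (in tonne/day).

Overall dye balance (none leaves overhead): dye in fresh feed = dye in product, i.e. 250.8×0.106 = (1−0.618)·n10·0.685.
n10 = 26.585/(0.685×0.382) = 101.6 tonne/day.

101.6 tonne/day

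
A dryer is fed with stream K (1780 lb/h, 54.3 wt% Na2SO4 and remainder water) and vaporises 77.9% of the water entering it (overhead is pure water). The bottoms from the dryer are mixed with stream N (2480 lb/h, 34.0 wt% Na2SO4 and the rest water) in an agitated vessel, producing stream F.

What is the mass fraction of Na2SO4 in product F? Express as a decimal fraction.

0.4991

Vapour removed = 0.779×0.457×1780 = 633.69 lb/h; concentrate = 1146.3 lb/h.
Na2SO4 reaching the mixer = 966.54 (from concentrate) + 2480×0.340 = 1809.7 lb/h.
Product flow = 1146.3 + 2480 = 3626.3 lb/h; Na2SO4 fraction = 0.4991.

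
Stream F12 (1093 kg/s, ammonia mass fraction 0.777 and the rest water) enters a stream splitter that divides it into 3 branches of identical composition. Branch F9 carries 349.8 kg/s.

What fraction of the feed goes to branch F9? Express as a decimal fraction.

0.320

Fraction to F9 = 349.8/1093 = 0.3200.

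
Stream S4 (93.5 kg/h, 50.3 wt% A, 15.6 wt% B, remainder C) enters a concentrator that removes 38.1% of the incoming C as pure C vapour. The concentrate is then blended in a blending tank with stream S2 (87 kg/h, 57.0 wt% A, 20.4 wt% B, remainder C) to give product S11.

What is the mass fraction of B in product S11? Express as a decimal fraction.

Vapour removed = 0.381×0.341×93.5 = 12.148 kg/h; concentrate = 81.352 kg/h.
B reaching the mixer = 14.586 (from concentrate) + 87×0.204 = 32.334 kg/h.
Product flow = 81.352 + 87 = 168.35 kg/h; B fraction = 0.192.

0.192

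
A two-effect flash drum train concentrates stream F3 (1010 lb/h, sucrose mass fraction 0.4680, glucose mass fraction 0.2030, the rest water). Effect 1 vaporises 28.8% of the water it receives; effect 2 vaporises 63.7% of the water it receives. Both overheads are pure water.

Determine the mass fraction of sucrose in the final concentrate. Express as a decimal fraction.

water in feed = 1010×0.329 = 332.29 lb/h.
After stage 1: water left = (1−0.288)×332.29 = 236.59; stream total = 914.3 lb/h.
After stage 2: water left = (1−0.637)×236.59 = 85.882; final concentrate = 763.59 lb/h.
sucrose fraction = 472.68/763.59 = 0.6190.

0.6190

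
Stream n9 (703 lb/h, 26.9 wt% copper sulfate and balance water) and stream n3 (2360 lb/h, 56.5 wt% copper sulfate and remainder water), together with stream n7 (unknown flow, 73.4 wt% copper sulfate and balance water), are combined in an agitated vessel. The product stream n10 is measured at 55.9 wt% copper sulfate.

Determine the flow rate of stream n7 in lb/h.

Let n7 be the unknown flow. Total out = 3063 + n7.
copper sulfate balance: 1522.5 + 0.734·n7 = 0.559·(3063 + n7)
(0.734 − 0.559)·n7 = 0.559×3063 − 1522.5 = 189.71
n7 = 189.71 / 0.175 = 1084.1 lb/h

1084 lb/h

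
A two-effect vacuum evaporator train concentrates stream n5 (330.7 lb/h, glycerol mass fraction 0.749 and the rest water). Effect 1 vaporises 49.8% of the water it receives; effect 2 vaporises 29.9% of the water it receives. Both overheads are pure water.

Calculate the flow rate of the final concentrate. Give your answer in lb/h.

276.9 lb/h

water in feed = 330.7×0.251 = 83.006 lb/h.
After stage 1: water left = (1−0.498)×83.006 = 41.669; stream total = 289.36 lb/h.
After stage 2: water left = (1−0.299)×41.669 = 29.21; final concentrate = 276.9 lb/h.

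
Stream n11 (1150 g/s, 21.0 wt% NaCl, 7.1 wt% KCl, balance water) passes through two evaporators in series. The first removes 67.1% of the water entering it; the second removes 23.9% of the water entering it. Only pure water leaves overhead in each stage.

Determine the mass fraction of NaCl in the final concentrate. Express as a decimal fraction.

water in feed = 1150×0.719 = 826.85 g/s.
After stage 1: water left = (1−0.671)×826.85 = 272.03; stream total = 595.18 g/s.
After stage 2: water left = (1−0.239)×272.03 = 207.02; final concentrate = 530.17 g/s.
NaCl fraction = 241.5/530.17 = 0.4555.

0.4555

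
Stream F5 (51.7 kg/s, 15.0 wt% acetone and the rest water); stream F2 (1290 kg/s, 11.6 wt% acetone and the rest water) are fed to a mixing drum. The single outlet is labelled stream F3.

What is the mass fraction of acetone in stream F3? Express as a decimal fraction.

Total flow out = 51.7 + 1290 = 1341.7 kg/s.
acetone in = 51.7×0.150 + 1290×0.116 = 157.4 kg/s.
acetone mass fraction in F3 = 157.4/1341.7 = 0.1173.

0.1173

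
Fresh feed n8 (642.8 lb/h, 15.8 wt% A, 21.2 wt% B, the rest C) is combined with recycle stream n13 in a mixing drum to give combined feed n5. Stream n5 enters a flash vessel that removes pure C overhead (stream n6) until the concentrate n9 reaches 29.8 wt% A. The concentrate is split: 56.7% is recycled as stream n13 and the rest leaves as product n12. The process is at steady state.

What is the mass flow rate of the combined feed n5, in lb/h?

Overall A balance (none leaves overhead): A in fresh feed = A in product, i.e. 642.8×0.158 = (1−0.567)·n9·0.298.
n9 = 101.56/(0.298×0.433) = 787.1 lb/h.
Recycle n13 = 0.567×787.1 = 446.28 lb/h.
Combined feed n5 = 642.8 + 446.28 = 1089.1 lb/h.

1089 lb/h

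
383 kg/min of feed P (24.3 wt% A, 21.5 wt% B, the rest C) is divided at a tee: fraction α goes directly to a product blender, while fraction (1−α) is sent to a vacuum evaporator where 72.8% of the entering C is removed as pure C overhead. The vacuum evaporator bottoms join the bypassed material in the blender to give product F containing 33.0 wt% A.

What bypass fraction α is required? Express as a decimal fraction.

All 383×0.243 = 93.069 kg/min of A reaches F, so F = 93.069/0.330 = 282.03 kg/min and vapour = 100.97 kg/min.
The evaporator receives (1−α)·383 of feed at 0.542 C and removes 0.728 of that C:
0.728×0.542×(1−α)×383 = 100.97
(1−α) = 100.97/151.12 = 0.6682;  α = 0.3318.

0.332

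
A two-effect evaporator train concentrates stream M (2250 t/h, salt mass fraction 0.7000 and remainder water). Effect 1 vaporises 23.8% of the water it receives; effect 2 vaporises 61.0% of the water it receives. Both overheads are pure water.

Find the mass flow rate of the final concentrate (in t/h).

water in feed = 2250×0.300 = 675 t/h.
After stage 1: water left = (1−0.238)×675 = 514.35; stream total = 2089.3 t/h.
After stage 2: water left = (1−0.610)×514.35 = 200.6; final concentrate = 1775.6 t/h.

1776 t/h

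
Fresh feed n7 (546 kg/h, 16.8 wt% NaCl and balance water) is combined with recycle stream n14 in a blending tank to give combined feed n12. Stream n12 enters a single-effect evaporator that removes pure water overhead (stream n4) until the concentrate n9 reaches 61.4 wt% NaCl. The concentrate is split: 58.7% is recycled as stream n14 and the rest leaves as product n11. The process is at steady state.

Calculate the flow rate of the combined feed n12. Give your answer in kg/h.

758.3 kg/h

Overall NaCl balance (none leaves overhead): NaCl in fresh feed = NaCl in product, i.e. 546×0.168 = (1−0.587)·n9·0.614.
n9 = 91.728/(0.614×0.413) = 361.73 kg/h.
Recycle n14 = 0.587×361.73 = 212.34 kg/h.
Combined feed n12 = 546 + 212.34 = 758.34 kg/h.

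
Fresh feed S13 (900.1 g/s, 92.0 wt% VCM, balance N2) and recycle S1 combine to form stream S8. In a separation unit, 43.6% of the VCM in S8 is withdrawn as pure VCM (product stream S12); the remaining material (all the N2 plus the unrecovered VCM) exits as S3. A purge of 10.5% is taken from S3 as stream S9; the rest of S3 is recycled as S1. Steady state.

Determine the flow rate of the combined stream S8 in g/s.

N2 enters only via S13 and leaves only via the purge: 900.1×0.080 = 0.105×(N2 in S3), and the separation unit passes all N2, so N2 in S8 = N2 in S3 = 685.79 g/s.
VCM in S8: m_A = 900.1×0.920 + (1−0.105)·(1−0.436)·m_A, so m_A = 828.09/0.4952 = 1672.2 g/s.
S8 = 1672.2 + 685.79 = 2358 g/s.

2358 g/s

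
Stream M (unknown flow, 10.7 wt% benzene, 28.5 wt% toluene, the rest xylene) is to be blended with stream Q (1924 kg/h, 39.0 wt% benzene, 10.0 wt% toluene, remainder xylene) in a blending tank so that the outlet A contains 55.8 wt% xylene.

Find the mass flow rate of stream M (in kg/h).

1847 kg/h

Let M be the unknown flow. Total out = 1924 + M.
xylene balance: 981.24 + 0.608·M = 0.558·(1924 + M)
(0.608 − 0.558)·M = 0.558×1924 − 981.24 = 92.352
M = 92.352 / 0.050 = 1847 kg/h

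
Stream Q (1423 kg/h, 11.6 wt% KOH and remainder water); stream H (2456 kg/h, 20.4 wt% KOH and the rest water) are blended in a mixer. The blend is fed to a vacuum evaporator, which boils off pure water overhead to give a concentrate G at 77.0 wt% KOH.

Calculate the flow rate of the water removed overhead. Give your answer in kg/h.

KOH entering = 1423×0.116 + 2456×0.204 = 666.09 kg/h.
All KOH reports to G, so G = 666.09/0.770 = 865.05 kg/h.
Total feed = 3879 kg/h; overhead = 3879 − 865.05 = 3013.9 kg/h.

3014 kg/h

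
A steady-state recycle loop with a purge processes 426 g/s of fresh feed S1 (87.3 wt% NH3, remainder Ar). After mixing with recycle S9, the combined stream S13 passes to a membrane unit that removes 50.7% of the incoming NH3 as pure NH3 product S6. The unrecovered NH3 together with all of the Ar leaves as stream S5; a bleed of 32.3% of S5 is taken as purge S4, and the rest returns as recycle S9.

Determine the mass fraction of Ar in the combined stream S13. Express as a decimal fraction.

0.231

Ar enters only via S1 and leaves only via the purge: 426×0.127 = 0.323×(Ar in S5), and the membrane unit passes all Ar, so Ar in S13 = Ar in S5 = 167.5 g/s.
NH3 in S13: m_A = 426×0.873 + (1−0.323)·(1−0.507)·m_A, so m_A = 371.9/0.6662 = 558.21 g/s.
S13 = 558.21 + 167.5 = 725.7 g/s.
Ar fraction in S13 = 167.5/725.7 = 0.231.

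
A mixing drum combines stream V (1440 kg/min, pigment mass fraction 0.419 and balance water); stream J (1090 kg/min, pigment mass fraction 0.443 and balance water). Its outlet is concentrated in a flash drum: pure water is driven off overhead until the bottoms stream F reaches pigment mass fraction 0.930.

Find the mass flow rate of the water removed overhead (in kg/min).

pigment entering = 1440×0.419 + 1090×0.443 = 1086.2 kg/min.
All pigment reports to F, so F = 1086.2/0.930 = 1168 kg/min.
Total feed = 2530 kg/min; overhead = 2530 − 1168 = 1362 kg/min.

1362 kg/min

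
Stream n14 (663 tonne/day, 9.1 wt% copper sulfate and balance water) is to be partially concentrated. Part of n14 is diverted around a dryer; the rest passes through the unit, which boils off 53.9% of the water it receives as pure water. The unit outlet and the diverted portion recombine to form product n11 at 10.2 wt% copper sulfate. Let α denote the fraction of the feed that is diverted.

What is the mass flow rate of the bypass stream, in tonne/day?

All 663×0.091 = 60.333 tonne/day of copper sulfate reaches n11, so n11 = 60.333/0.102 = 591.5 tonne/day and vapour = 71.5 tonne/day.
The evaporator receives (1−α)·663 of feed at 0.909 water and removes 0.539 of that water:
0.539×0.909×(1−α)×663 = 71.5
(1−α) = 71.5/324.84 = 0.2201;  α = 0.7799.
Bypass flow = 0.7799×663 = 517.07 tonne/day.

517.1 tonne/day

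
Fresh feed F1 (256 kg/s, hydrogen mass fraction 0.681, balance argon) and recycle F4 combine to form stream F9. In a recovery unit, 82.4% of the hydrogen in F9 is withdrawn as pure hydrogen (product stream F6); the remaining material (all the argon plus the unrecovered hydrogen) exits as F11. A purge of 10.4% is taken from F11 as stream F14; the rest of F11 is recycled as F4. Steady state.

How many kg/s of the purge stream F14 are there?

argon enters only via F1 and leaves only via the purge: 256×0.319 = 0.104×(argon in F11), and the recovery unit passes all argon, so argon in F9 = argon in F11 = 785.23 kg/s.
hydrogen in F9: m_A = 256×0.681 + (1−0.104)·(1−0.824)·m_A, so m_A = 174.34/0.8423 = 206.98 kg/s.
F11 = (1−0.824)×206.98 + 785.23 = 821.66 kg/s.
Purge F14 = 0.104×821.66 = 85.452 kg/s.

85.45 kg/s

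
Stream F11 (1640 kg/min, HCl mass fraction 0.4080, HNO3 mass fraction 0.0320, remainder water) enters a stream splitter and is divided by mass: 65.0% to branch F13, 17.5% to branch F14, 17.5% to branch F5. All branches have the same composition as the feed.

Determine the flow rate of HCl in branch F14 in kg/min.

117.1 kg/min

Branch F14 total = 0.175×1640 = 287 kg/min.
HCl in F14 = 0.408×287 = 117.1 kg/min.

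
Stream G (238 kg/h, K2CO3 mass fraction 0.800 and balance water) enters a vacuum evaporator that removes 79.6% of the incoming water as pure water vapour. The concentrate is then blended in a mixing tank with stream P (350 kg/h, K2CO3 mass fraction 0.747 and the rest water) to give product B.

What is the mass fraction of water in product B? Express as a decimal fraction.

0.179

Vapour removed = 0.796×0.200×238 = 37.89 kg/h; concentrate = 200.11 kg/h.
water reaching the mixer = 9.7104 (from concentrate) + 350×0.253 = 98.26 kg/h.
Product flow = 200.11 + 350 = 550.11 kg/h; water fraction = 0.179.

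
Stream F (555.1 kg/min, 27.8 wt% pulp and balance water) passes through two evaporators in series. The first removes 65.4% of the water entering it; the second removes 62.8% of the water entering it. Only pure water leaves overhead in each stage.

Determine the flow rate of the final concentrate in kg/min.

205.9 kg/min

water in feed = 555.1×0.722 = 400.78 kg/min.
After stage 1: water left = (1−0.654)×400.78 = 138.67; stream total = 292.99 kg/min.
After stage 2: water left = (1−0.628)×138.67 = 51.585; final concentrate = 205.9 kg/min.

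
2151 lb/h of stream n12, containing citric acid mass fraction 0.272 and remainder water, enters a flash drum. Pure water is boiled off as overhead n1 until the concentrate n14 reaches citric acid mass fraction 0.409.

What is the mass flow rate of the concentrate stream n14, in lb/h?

1430 lb/h

citric acid is conserved: 2151×0.272 = 585.07 lb/h all reports to the concentrate.
Concentrate = 585.07/(target fraction) = 1430.5 lb/h.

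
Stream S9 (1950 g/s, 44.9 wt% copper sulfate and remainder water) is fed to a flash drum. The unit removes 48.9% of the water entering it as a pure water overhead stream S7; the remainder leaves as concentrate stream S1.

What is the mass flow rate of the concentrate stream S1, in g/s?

water entering = 1950×0.551 = 1074.5 g/s; overhead removed = 0.489×1074.5 = 525.41 g/s.
Concentrate = 1950 − 525.41 = 1424.6 g/s.

1425 g/s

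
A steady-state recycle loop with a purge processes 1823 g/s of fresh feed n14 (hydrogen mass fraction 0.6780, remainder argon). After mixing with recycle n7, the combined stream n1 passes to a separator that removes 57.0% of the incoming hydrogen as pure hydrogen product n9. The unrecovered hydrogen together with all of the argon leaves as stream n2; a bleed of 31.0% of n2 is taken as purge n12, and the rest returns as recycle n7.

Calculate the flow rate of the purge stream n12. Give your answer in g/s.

821.3 g/s

argon enters only via n14 and leaves only via the purge: 1823×0.322 = 0.310×(argon in n2), and the separator passes all argon, so argon in n1 = argon in n2 = 1893.6 g/s.
hydrogen in n1: m_A = 1823×0.678 + (1−0.310)·(1−0.570)·m_A, so m_A = 1236/0.7033 = 1757.4 g/s.
n2 = (1−0.570)×1757.4 + 1893.6 = 2649.3 g/s.
Purge n12 = 0.310×2649.3 = 821.27 g/s.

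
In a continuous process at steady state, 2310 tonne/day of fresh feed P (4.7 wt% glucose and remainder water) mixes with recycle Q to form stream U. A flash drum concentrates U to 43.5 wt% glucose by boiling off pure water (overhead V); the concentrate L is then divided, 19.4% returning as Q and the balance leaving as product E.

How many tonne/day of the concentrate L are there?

Overall glucose balance (none leaves overhead): glucose in fresh feed = glucose in product, i.e. 2310×0.047 = (1−0.194)·L·0.435.
L = 108.57/(0.435×0.806) = 309.66 tonne/day.

309.7 tonne/day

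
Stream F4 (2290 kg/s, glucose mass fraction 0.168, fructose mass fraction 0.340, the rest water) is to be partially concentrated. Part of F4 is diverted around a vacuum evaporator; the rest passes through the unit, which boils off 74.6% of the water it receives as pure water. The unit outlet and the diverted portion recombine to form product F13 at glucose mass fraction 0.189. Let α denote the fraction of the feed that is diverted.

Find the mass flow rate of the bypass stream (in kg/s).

1597 kg/s

All 2290×0.168 = 384.72 kg/s of glucose reaches F13, so F13 = 384.72/0.189 = 2035.6 kg/s and vapour = 254.44 kg/s.
The evaporator receives (1−α)·2290 of feed at 0.492 water and removes 0.746 of that water:
0.746×0.492×(1−α)×2290 = 254.44
(1−α) = 254.44/840.5 = 0.3027;  α = 0.6973.
Bypass flow = 0.6973×2290 = 1596.8 kg/s.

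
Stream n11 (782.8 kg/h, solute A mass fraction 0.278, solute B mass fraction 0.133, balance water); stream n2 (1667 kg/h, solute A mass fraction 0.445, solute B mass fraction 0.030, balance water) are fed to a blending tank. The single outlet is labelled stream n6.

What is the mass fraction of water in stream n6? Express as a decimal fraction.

0.545

Total flow out = 782.8 + 1667 = 2449.8 kg/h.
water in = 782.8×0.589 + 1667×0.525 = 1336.2 kg/h.
water mass fraction in n6 = 1336.2/2449.8 = 0.545.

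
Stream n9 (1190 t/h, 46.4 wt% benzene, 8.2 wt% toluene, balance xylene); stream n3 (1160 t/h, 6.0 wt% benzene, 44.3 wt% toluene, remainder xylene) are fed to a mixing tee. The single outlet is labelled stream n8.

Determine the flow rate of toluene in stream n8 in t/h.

611.5 t/h

toluene out = toluene in = 1190×0.082 + 1160×0.443 = 611.46 t/h.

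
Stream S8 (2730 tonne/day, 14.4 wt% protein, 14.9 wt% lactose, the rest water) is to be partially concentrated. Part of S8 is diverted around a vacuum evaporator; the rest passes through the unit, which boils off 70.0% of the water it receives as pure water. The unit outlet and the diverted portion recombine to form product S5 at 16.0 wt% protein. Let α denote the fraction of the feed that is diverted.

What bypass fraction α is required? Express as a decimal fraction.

0.798

All 2730×0.144 = 393.12 tonne/day of protein reaches S5, so S5 = 393.12/0.160 = 2457 tonne/day and vapour = 273 tonne/day.
The evaporator receives (1−α)·2730 of feed at 0.707 water and removes 0.700 of that water:
0.700×0.707×(1−α)×2730 = 273
(1−α) = 273/1351.1 = 0.2021;  α = 0.7979.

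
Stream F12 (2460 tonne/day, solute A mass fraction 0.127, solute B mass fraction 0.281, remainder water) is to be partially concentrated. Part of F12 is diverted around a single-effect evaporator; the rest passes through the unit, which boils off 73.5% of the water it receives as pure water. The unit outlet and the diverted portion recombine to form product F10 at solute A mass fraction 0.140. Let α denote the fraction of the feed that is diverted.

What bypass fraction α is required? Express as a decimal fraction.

0.787

All 2460×0.127 = 312.42 tonne/day of solute A reaches F10, so F10 = 312.42/0.140 = 2231.6 tonne/day and vapour = 228.43 tonne/day.
The evaporator receives (1−α)·2460 of feed at 0.592 water and removes 0.735 of that water:
0.735×0.592×(1−α)×2460 = 228.43
(1−α) = 228.43/1070.4 = 0.2134;  α = 0.7866.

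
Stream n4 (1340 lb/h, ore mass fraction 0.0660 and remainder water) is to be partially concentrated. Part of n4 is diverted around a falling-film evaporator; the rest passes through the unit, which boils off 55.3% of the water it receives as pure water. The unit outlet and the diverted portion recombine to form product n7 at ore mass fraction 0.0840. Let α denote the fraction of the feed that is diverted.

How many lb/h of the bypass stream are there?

All 1340×0.066 = 88.44 lb/h of ore reaches n7, so n7 = 88.44/0.084 = 1052.9 lb/h and vapour = 287.14 lb/h.
The evaporator receives (1−α)·1340 of feed at 0.934 water and removes 0.553 of that water:
0.553×0.934×(1−α)×1340 = 287.14
(1−α) = 287.14/692.11 = 0.4149;  α = 0.5851.
Bypass flow = 0.5851×1340 = 784.06 lb/h.

784.1 lb/h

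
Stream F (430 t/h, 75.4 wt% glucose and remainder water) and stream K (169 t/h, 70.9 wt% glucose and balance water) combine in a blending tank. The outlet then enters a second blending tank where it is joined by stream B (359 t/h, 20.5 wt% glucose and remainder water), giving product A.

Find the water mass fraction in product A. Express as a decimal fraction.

Overall, product flow = 958 t/h.
water in = 430×0.246 + 169×0.291 + 359×0.795 = 440.36 t/h.
water fraction in A = 0.4597.

0.4597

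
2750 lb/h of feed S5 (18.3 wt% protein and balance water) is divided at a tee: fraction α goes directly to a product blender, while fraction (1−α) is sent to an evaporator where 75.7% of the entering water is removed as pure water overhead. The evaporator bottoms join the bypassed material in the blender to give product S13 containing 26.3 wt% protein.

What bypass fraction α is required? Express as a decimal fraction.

0.508

All 2750×0.183 = 503.25 lb/h of protein reaches S13, so S13 = 503.25/0.263 = 1913.5 lb/h and vapour = 836.5 lb/h.
The evaporator receives (1−α)·2750 of feed at 0.817 water and removes 0.757 of that water:
0.757×0.817×(1−α)×2750 = 836.5
(1−α) = 836.5/1700.8 = 0.4918;  α = 0.5082.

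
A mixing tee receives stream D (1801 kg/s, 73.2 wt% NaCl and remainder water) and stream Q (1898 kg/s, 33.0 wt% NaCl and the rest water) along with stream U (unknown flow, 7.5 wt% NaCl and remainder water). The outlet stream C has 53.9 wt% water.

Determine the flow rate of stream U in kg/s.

Let U be the unknown flow. Total out = 3699 + U.
water balance: 1754.3 + 0.925·U = 0.539·(3699 + U)
(0.925 − 0.539)·U = 0.539×3699 − 1754.3 = 239.43
U = 239.43 / 0.386 = 620.29 kg/s

620.3 kg/s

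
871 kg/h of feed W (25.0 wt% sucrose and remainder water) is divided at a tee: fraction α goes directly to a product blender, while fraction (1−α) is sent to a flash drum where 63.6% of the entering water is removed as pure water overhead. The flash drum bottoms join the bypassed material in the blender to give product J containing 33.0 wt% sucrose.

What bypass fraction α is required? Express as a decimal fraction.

All 871×0.250 = 217.75 kg/h of sucrose reaches J, so J = 217.75/0.330 = 659.85 kg/h and vapour = 211.15 kg/h.
The evaporator receives (1−α)·871 of feed at 0.750 water and removes 0.636 of that water:
0.636×0.750×(1−α)×871 = 211.15
(1−α) = 211.15/415.47 = 0.5082;  α = 0.4918.

0.492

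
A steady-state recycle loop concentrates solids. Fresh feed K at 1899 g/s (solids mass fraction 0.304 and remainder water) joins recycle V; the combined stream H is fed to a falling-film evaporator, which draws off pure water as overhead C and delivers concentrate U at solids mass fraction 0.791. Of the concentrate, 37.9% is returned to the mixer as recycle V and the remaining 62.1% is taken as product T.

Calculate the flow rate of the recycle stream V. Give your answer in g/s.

445.4 g/s

Overall solids balance (none leaves overhead): solids in fresh feed = solids in product, i.e. 1899×0.304 = (1−0.379)·U·0.791.
U = 577.3/(0.791×0.621) = 1175.3 g/s.
Recycle V = 0.379×1175.3 = 445.42 g/s.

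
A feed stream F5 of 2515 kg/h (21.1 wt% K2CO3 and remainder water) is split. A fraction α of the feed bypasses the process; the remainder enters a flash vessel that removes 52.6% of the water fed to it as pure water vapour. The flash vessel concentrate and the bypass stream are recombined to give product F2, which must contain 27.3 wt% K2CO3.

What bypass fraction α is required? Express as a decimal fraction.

All 2515×0.211 = 530.66 kg/h of K2CO3 reaches F2, so F2 = 530.66/0.273 = 1943.8 kg/h and vapour = 571.17 kg/h.
The evaporator receives (1−α)·2515 of feed at 0.789 water and removes 0.526 of that water:
0.526×0.789×(1−α)×2515 = 571.17
(1−α) = 571.17/1043.8 = 0.5472;  α = 0.4528.

0.453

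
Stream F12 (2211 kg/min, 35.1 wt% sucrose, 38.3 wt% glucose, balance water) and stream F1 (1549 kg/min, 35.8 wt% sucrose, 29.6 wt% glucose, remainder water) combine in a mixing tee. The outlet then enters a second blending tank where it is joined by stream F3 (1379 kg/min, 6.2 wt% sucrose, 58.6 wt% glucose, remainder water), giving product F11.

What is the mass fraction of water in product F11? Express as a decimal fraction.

0.3132

Overall, product flow = 5139 kg/min.
water in = 2211×0.266 + 1549×0.346 + 1379×0.352 = 1609.5 kg/min.
water fraction in F11 = 0.3132.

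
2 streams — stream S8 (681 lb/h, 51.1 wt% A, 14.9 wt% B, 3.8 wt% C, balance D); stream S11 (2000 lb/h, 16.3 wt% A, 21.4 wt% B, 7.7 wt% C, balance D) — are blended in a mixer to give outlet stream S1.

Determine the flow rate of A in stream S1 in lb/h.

A out = A in = 681×0.511 + 2000×0.163 = 673.99 lb/h.

674 lb/h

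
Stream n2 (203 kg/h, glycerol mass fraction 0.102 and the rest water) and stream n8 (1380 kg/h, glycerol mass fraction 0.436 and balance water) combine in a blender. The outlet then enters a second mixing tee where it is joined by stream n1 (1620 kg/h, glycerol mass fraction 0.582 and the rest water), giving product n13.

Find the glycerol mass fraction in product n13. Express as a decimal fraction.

Overall, product flow = 3203 kg/h.
glycerol in = 203×0.102 + 1380×0.436 + 1620×0.582 = 1565.2 kg/h.
glycerol fraction in n13 = 0.489.

0.489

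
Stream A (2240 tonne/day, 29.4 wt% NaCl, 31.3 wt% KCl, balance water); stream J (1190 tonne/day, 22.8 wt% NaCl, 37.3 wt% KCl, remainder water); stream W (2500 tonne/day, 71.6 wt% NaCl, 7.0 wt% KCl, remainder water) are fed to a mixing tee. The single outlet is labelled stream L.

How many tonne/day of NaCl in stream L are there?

2720 tonne/day

NaCl out = NaCl in = 2240×0.294 + 1190×0.228 + 2500×0.716 = 2719.9 tonne/day.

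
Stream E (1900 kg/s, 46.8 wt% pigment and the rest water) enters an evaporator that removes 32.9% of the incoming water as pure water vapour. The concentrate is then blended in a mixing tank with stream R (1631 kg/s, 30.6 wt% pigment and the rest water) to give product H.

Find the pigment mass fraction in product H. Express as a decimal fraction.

0.434

Vapour removed = 0.329×0.532×1900 = 332.55 kg/s; concentrate = 1567.4 kg/s.
pigment reaching the mixer = 889.2 (from concentrate) + 1631×0.306 = 1388.3 kg/s.
Product flow = 1567.4 + 1631 = 3198.4 kg/s; pigment fraction = 0.434.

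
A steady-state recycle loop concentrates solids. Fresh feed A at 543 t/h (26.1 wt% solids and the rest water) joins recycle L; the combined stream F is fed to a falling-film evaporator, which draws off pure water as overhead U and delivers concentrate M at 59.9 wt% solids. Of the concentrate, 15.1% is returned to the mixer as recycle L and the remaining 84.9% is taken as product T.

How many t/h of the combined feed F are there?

Overall solids balance (none leaves overhead): solids in fresh feed = solids in product, i.e. 543×0.261 = (1−0.151)·M·0.599.
M = 141.72/(0.599×0.849) = 278.68 t/h.
Recycle L = 0.151×278.68 = 42.081 t/h.
Combined feed F = 543 + 42.081 = 585.08 t/h.

585.1 t/h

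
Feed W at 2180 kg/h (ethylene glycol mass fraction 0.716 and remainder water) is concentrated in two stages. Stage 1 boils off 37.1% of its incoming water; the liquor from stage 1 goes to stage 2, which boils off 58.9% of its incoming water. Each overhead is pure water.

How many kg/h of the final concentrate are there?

water in feed = 2180×0.284 = 619.12 kg/h.
After stage 1: water left = (1−0.371)×619.12 = 389.43; stream total = 1950.3 kg/h.
After stage 2: water left = (1−0.589)×389.43 = 160.05; final concentrate = 1720.9 kg/h.

1721 kg/h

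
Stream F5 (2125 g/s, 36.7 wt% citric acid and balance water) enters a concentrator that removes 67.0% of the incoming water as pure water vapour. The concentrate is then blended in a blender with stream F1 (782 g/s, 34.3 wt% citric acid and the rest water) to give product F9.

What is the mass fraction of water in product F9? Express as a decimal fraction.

Vapour removed = 0.670×0.633×2125 = 901.23 g/s; concentrate = 1223.8 g/s.
water reaching the mixer = 443.89 (from concentrate) + 782×0.657 = 957.67 g/s.
Product flow = 1223.8 + 782 = 2005.8 g/s; water fraction = 0.477.

0.477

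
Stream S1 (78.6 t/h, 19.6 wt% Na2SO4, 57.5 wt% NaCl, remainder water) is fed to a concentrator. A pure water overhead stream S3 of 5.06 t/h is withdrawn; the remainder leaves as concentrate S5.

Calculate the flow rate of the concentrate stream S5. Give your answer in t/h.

73.54 t/h

Concentrate = 78.6 − 5.06 = 73.54 t/h.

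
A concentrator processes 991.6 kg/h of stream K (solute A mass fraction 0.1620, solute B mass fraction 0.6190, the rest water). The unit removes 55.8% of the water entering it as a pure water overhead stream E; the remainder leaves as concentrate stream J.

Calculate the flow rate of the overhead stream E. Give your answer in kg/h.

121.2 kg/h

water entering = 991.6×0.219 = 217.16 kg/h; overhead removed = 0.558×217.16 = 121.18 kg/h.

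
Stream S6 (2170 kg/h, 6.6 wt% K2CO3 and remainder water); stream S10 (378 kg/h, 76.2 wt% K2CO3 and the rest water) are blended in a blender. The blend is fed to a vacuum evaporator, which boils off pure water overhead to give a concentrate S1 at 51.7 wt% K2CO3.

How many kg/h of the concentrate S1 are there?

834.2 kg/h

K2CO3 entering = 2170×0.066 + 378×0.762 = 431.26 kg/h.
All K2CO3 reports to S1, so S1 = 431.26/0.517 = 834.15 kg/h.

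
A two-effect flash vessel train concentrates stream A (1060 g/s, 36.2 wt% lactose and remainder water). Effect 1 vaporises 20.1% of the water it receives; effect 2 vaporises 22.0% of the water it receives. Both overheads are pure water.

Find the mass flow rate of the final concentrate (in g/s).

water in feed = 1060×0.638 = 676.28 g/s.
After stage 1: water left = (1−0.201)×676.28 = 540.35; stream total = 924.07 g/s.
After stage 2: water left = (1−0.220)×540.35 = 421.47; final concentrate = 805.19 g/s.

805.2 g/s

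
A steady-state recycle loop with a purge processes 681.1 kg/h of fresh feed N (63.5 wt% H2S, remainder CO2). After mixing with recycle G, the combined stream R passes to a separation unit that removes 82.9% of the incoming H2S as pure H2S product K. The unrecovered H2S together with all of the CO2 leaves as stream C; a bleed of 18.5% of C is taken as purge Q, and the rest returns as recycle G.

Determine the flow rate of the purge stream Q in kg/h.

CO2 enters only via N and leaves only via the purge: 681.1×0.365 = 0.185×(CO2 in C), and the separation unit passes all CO2, so CO2 in R = CO2 in C = 1343.8 kg/h.
H2S in R: m_A = 681.1×0.635 + (1−0.185)·(1−0.829)·m_A, so m_A = 432.5/0.8606 = 502.53 kg/h.
C = (1−0.829)×502.53 + 1343.8 = 1429.7 kg/h.
Purge Q = 0.185×1429.7 = 264.5 kg/h.

264.5 kg/h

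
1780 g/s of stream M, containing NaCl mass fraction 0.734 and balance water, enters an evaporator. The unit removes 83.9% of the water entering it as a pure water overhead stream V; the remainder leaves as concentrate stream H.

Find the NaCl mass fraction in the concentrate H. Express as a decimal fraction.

NaCl is not removed: 1780×0.734 = 1306.5 g/s of NaCl enters H.
water entering = 1780×0.266 = 473.48 g/s; overhead removed = 0.839×473.48 = 397.25 g/s.
Concentrate = 1780 − 397.25 = 1382.8 g/s.
Mass fraction = 1306.5/1382.8 = 0.945.

0.945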